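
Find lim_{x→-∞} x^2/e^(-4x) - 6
The quotient is an ∞/∞ indeterminate form as x → -∞.
Compare growth rates of the dominant terms (exponentials ≫ polynomials ≫ logarithms), or apply L'Hôpital's rule; the quotient → 0.
Adding the constant: 0 - 6 = -6. Limit = -6.

Final answer: -6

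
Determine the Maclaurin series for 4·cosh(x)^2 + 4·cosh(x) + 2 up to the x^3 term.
6·x^2 + 10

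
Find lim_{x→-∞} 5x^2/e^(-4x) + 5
The quotient is an ∞/∞ indeterminate form as x → -∞.
Compare growth rates of the dominant terms (exponentials ≫ polynomials ≫ logarithms), or apply L'Hôpital's rule; the quotient → 0.
Adding the constant: 0 + 5 = 5. Limit = 5.

Final answer: 5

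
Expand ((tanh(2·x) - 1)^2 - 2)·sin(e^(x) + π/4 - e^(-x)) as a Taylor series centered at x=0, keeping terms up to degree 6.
1097·√(2)·x^6/90 - 883·√(2)·x^5/40 - 2·√(2)·x^4 + 67·√(2)·x^3/6 - √(2)·x^2 - 3·√(2)·x - √(2)/2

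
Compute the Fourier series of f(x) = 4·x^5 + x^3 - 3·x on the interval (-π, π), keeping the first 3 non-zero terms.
(-158·π^2 + 8·π^4 + 942)·sin(x) + (-4·π^4 - 51/2 + 19·π^2)·sin(2·x) + (-142·π^2/27 + 122/81 + 8·π^4/3)·sin(3·x)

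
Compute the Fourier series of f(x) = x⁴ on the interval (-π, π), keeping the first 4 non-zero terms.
(48 - 8·π^2)·cos(x) + (-3 + 2·π^2)·cos(2·x) + (16/27 - 8·π^2/9)·cos(3·x) + π^4/5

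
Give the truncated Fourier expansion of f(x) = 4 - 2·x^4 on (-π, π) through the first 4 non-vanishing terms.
(-96 + 16·π^2)·cos(x) + (6 - 4·π^2)·cos(2·x) + (-32/27 + 16·π^2/9)·cos(3·x) - 2·π^4/5 + 4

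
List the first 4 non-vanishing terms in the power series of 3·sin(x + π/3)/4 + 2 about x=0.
-x^3/16 - 3·√(3)·x^2/16 + 3·x/8 + 3·√(3)/8 + 2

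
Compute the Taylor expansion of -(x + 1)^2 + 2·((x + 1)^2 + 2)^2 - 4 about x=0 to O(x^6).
2·x^4 + 8·x^3 + 19·x^2 + 22·x + 13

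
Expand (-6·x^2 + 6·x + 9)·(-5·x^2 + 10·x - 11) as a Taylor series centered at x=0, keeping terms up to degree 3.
-90·x^3 + 81·x^2 + 24·x - 99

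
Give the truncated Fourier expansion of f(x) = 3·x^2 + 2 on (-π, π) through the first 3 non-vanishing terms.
-12·cos(x) + 3·cos(2·x) + 2 + π^2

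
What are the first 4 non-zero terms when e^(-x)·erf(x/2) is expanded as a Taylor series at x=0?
-x^4/(12·√(π)) + 5·x^3/(12·√(π)) - x^2/√(π) + x/√(π)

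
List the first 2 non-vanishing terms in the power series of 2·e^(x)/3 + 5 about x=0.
2·x/3 + 17/3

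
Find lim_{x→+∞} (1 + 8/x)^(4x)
As x → +∞: write (1 + 8/x)^(4x) = ((1 + 8/x)^x)^4 → (e^8)^4 = e^32.
Limit = e^(32).

Final answer: e^(32)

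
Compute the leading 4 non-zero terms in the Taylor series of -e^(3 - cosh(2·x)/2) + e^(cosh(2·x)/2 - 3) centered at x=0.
x^6·(-11·e^(5/2)/90 + 49·e^(-5/2)/90) + x^4·(-e^(5/2)/6 + 5·e^(-5/2)/6) + x^2·(e^(-5/2) + e^(5/2)) - e^(5/2) + e^(-5/2)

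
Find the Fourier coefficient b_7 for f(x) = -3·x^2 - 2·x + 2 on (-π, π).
b_7 = (1/π) ∫_{-π}^{π} f(x)·sin(7x) dx.
Evaluate the integral (use parity and integration by parts as needed): b_7 = -4/7.

Final answer: -4/7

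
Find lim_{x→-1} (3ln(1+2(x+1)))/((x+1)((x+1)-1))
Both numerator and denominator → 0 as x → -1; this is a 0/0 indeterminate form.
Expand each to leading order near x = -1: numerator ~ 6·(x + 1), denominator ~ -(x + 1).
The limit of the ratio is -6.

Final answer: -6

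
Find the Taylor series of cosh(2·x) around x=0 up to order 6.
4·x^6/45 + 2·x^4/3 + 2·x^2 + 1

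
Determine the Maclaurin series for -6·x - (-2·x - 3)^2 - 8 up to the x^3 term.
-4·x^2 - 18·x - 17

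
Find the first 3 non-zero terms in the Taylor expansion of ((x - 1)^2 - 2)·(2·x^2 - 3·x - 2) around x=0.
2·x^2 + 7·x + 2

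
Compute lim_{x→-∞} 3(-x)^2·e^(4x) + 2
The product is a 0·∞ indeterminate form at x → -∞.
Rewrite the product as 3(-x)^2 / e^(-4x) (an ∞/∞ form) and apply L'Hôpital, or use the standard hierarchy e^(4|x|) ≫ |(-x)^2| as x → -∞.
The indeterminate product → 0, so the limit = 2.

Final answer: 2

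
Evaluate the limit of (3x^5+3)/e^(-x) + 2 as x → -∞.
The quotient is an ∞/∞ indeterminate form as x → -∞.
Compare growth rates of the dominant terms (exponentials ≫ polynomials ≫ logarithms), or apply L'Hôpital's rule; the quotient → 0.
Adding the constant: 0 + 2 = 2. Limit = 2.

Final answer: 2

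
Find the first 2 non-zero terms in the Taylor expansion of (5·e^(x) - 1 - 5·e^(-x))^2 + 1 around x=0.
2 - 20·x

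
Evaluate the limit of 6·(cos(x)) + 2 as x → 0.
Direct substitution at x = 0 gives 8.

Final answer: 8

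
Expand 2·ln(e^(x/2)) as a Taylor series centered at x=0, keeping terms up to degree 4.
x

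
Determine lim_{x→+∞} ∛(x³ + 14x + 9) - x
This is an ∞ − ∞ indeterminate form.
Multiply by (A² + AB + B²)/(A² + AB + B²) where A = ∛(x³+14x + 9), B = x to use A³ − B³ = (A−B)(A²+AB+B²); the x³ terms cancel, leaving (14x + 9)/(A²+AB+B²) with denominator ~ 3x², so the limit is 0.
Limit = 0.

Final answer: 0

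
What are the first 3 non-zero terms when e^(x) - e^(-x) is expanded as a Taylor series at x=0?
x^5/60 + x^3/3 + 2·x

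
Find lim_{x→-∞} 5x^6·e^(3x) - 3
The product is a 0·∞ indeterminate form at x → -∞.
Rewrite the product as 5x^6 / e^(-3x) (an ∞/∞ form) and apply L'Hôpital, or use the standard hierarchy e^(3|x|) ≫ |x^6| as x → -∞.
The indeterminate product → 0, so the limit = -3.

Final answer: -3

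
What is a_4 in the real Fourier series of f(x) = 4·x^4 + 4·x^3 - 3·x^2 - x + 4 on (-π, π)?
a_4 = (1/π) ∫_{-π}^{π} f(x)·cos(4x) dx.
Evaluate the integral (use parity and integration by parts as needed): a_4 = -3/2 + 2·π^2.

Final answer: -3/2 + 2·π^2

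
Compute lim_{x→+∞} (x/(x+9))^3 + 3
As x → +∞: x/(x+9) = 1/(1 + 9/x) → 1, and the 3rd power of a limit-1 base also → 1; with the additive constant, 1 + 3 = 4.
Limit = 4.

Final answer: 4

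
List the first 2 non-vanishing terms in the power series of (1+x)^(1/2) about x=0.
x/2 + 1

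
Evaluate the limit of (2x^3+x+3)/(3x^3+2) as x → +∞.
This is an ∞/∞ indeterminate form as x → +∞.
Divide numerator and denominator by x^3 and let the lower-order terms vanish; the leading terms give 2/3.
Limit = 2/3.

Final answer: 2/3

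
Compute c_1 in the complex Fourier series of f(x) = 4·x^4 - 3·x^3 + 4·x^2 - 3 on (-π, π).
Compute the real Fourier coefficients first: a_1 = 176 - 32·π^2, b_1 = 36 - 6·π^2.
Then c_1 = (a_1 − i·b_1)/2 = -16·π^2 + 88 - 18·i + 3·i·π^2.

Final answer: -16·π^2 + 88 - 18·i + 3·i·π^2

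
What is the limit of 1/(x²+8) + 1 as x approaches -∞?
Evaluate the dominant behaviour as x → -∞; each term tends to a finite value or vanishes.
Limit = 1.

Final answer: 1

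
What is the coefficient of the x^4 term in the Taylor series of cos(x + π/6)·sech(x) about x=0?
Expand to order 4: cos(x + π/6)·sech(x) = √(3)·x^4/4 + x^3/3 - √(3)·x^2/2 - x/2 + √(3)/2 + O(x^5).
The coefficient of x^4 is √(3)/4.

Final answer: √(3)/4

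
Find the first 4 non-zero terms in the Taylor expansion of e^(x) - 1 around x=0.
x^4/24 + x^3/6 + x^2/2 + x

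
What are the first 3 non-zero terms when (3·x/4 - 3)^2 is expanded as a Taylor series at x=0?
9·x^2/16 - 9·x/2 + 9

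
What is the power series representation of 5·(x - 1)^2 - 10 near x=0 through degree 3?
5·x^2 - 10·x - 5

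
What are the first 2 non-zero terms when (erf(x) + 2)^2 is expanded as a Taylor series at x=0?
8·x/√(π) + 4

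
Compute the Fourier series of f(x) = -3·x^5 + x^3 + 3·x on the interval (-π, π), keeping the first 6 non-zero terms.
(-726 - 6·π^4 + 122·π^2)·sin(x) + (-16·π^2 + 21 + 3·π^4)·sin(2·x) + (-2·π^4 - 38/27 + 46·π^2/9)·sin(3·x) + (-19·π^2/8 - 39/64 + 3·π^4/2)·sin(4·x) + (-6·π^4/5 + 546/625 + 34·π^2/25)·sin(5·x) + (-8·π^2/9 - 23/27 + π^4)·sin(6·x)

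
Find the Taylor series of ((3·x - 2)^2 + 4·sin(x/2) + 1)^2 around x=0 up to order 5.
-143·x^5/96 + 248·x^4/3 - 1085·x^3/6 + 190·x^2 - 100·x + 25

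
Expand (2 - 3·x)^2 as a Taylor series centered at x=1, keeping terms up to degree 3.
1 + 6·(x - 1) + 9·(x - 1)^2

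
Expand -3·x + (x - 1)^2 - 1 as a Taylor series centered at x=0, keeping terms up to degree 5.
x^2 - 5·x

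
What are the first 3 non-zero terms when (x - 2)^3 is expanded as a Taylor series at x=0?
-6·x^2 + 12·x - 8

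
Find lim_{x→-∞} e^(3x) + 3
Evaluate the dominant behaviour as x → -∞; each term tends to a finite value or vanishes.
Limit = 3.

Final answer: 3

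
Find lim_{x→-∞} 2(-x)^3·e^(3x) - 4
The product is a 0·∞ indeterminate form at x → -∞.
Rewrite the product as 2(-x)^3 / e^(-3x) (an ∞/∞ form) and apply L'Hôpital, or use the standard hierarchy e^(3|x|) ≫ |(-x)^3| as x → -∞.
The indeterminate product → 0, so the limit = -4.

Final answer: -4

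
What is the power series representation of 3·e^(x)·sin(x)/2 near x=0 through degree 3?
x^3/2 + 3·x^2/2 + 3·x/2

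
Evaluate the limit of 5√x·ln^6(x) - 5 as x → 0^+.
The product is a 0·∞ indeterminate form at x → 0⁺.
Rewrite the product as 5·ln^6(x) / x^(-1/2) and apply L'Hôpital, or use the standard hierarchy x^(-1/2) ≫ |ln x|^6 as x → 0⁺.
The indeterminate product → 0, so the limit = -5.

Final answer: -5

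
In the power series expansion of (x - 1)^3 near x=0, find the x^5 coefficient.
Expand to order 5: (x - 1)^3 = x^3 - 3·x^2 + 3·x - 1 + O(x^6).
The coefficient of x^5 is 0.

Final answer: 0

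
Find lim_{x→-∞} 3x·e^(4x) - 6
The product is a 0·∞ indeterminate form at x → -∞.
Rewrite the product as 3x / e^(-4x) (an ∞/∞ form) and apply L'Hôpital, or use the standard hierarchy e^(4|x|) ≫ |x| as x → -∞.
The indeterminate product → 0, so the limit = -6.

Final answer: -6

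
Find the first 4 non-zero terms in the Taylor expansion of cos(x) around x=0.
-x^6/720 + x^4/24 - x^2/2 + 1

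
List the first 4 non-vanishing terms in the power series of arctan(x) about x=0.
-x^7/7 + x^5/5 - x^3/3 + x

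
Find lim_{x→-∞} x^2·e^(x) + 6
The product is a 0·∞ indeterminate form at x → -∞.
Rewrite the product as x^2 / e^(-x) (an ∞/∞ form) and apply L'Hôpital, or use the standard hierarchy e^(|x|) ≫ |x^2| as x → -∞.
The indeterminate product → 0, so the limit = 6.

Final answer: 6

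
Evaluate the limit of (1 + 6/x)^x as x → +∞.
As x → +∞: this is the defining limit (1 + 6/x)^x → e^6.
Limit = e^(6).

Final answer: e^(6)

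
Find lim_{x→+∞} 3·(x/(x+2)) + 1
Evaluate the dominant behaviour as x → +∞; each term tends to a finite value or vanishes.
Limit = 4.

Final answer: 4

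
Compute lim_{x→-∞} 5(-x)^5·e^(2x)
This is a 0·∞ indeterminate form at x → -∞.
Rewrite the product as 5(-x)^5 / e^(-2x) (an ∞/∞ form) and apply L'Hôpital, or use the standard hierarchy e^(2|x|) ≫ |(-x)^5| as x → -∞.
The indeterminate product → 0, so the limit = 0.

Final answer: 0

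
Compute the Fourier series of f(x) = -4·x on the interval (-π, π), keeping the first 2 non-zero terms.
-8·sin(x) + 4·sin(2·x)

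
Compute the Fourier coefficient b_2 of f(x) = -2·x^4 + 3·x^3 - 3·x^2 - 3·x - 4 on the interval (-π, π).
b_2 = (1/π) ∫_{-π}^{π} f(x)·sin(2x) dx.
Evaluate the integral (use parity and integration by parts as needed): b_2 = 15/2 - 3·π^2.

Final answer: 15/2 - 3·π^2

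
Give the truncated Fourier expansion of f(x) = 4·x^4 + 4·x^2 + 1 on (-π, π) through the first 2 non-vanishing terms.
(176 - 32·π^2)·cos(x) + 1 + 4·π^2/3 + 4·π^4/5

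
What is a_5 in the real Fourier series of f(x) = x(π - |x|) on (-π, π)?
a_5 = (1/π) ∫_{-π}^{π} f(x)·cos(5x) dx.
Evaluate the integral (use parity and integration by parts as needed): a_5 = 0.

Final answer: 0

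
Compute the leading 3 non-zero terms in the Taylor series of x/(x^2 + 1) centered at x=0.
x^5 - x^3 + x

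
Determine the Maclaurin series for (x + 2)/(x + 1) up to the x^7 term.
-x^7 + x^6 - x^5 + x^4 - x^3 + x^2 - x + 2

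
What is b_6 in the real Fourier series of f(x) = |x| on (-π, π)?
b_6 = (1/π) ∫_{-π}^{π} f(x)·sin(6x) dx.
Evaluate the integral (use parity and integration by parts as needed): b_6 = 0.

Final answer: 0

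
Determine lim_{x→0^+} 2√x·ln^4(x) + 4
The product is a 0·∞ indeterminate form at x → 0⁺.
Rewrite the product as 2·ln^4(x) / x^(-1/2) and apply L'Hôpital, or use the standard hierarchy x^(-1/2) ≫ |ln x|^4 as x → 0⁺.
The indeterminate product → 0, so the limit = 4.

Final answer: 4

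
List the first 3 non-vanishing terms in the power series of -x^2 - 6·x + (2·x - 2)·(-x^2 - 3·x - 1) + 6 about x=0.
-5·x^2 - 2·x + 8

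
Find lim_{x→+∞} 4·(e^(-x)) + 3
Evaluate the dominant behaviour as x → +∞; each term tends to a finite value or vanishes.
Limit = 3.

Final answer: 3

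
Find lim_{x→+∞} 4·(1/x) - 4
Evaluate the dominant behaviour as x → +∞; each term tends to a finite value or vanishes.
Limit = -4.

Final answer: -4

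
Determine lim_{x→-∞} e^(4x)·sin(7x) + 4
Evaluate the dominant behaviour as x → -∞; each term tends to a finite value or vanishes.
Limit = 4.

Final answer: 4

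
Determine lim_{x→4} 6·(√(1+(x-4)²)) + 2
Direct substitution at x = 4 gives 8.

Final answer: 8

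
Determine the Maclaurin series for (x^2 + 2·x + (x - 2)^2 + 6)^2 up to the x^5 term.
4·x^4 - 8·x^3 + 44·x^2 - 40·x + 100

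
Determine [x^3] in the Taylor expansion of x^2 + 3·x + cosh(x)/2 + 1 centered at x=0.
Expand to order 3: x^2 + 3·x + cosh(x)/2 + 1 = 5·x^2/4 + 3·x + 3/2 + O(x^4).
The coefficient of x^3 is 0.

Final answer: 0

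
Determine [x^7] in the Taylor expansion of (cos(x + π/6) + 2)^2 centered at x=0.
Expand to order 7: (cos(x + π/6) + 2)^2 = x^7·(√(3)/2 + 2)^2·(1/(5040·(√(3)/2 + 2)) + √(3)/(160·(√(3)/2 + 2)^2)) + x^6·(√(3)/2 + 2)^2·(-29/(1440·(√(3)/2 + 2)^2) - √(3)/(720·(√(3)/2 + 2))) + x^5·(√(3)/2 + 2)^2·(-√(3)/(16·(√(3)/2 + 2)^2) - 1/(120·(√(3)/2 + 2))) + x^4·(√(3)/2 + 2)^2·(5/(48·(√(3)/2 + 2)^2) + √(3)/(24·(√(3)/2 + 2))) + x^3·(√(3)/2 + 2)^2·(√(3)/(4·(√(3)/2 + 2)^2) + 1/(6·(√(3)/2 + 2))) + x^2·(√(3)/2 + 2)^2·(-√(3)/(2·(√(3)/2 + 2)) + 1/(4·(√(3)/2 + 2)^2)) + x·(-2 - √(3)/2) + (√(3)/2 + 2)^2 + O(x^8).
The coefficient of x^7 is (√(3)/2 + 2)^2·(1/(5040·(√(3)/2 + 2)) + √(3)/(160·(√(3)/2 + 2)^2)).

Final answer: (√(3)/2 + 2)^2·(1/(5040·(√(3)/2 + 2)) + √(3)/(160·(√(3)/2 + 2)^2))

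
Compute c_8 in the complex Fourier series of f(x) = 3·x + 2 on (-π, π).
Compute the real Fourier coefficients first: a_8 = 0, b_8 = -3/4.
Then c_8 = (a_8 − i·b_8)/2 = 3·i/8.

Final answer: 3·i/8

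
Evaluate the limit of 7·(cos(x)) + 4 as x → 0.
Direct substitution at x = 0 gives 11.

Final answer: 11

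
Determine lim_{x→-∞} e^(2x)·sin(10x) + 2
Evaluate the dominant behaviour as x → -∞; each term tends to a finite value or vanishes.
Limit = 2.

Final answer: 2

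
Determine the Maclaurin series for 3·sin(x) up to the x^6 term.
x^5/40 - x^3/2 + 3·x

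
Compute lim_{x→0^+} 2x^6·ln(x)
This is a 0·∞ indeterminate form at x → 0⁺.
Rewrite the product as 2·ln(x) / x^(-6) and apply L'Hôpital, or use the standard hierarchy x^(-6) ≫ |ln x| as x → 0⁺.
The indeterminate product → 0, so the limit = 0.

Final answer: 0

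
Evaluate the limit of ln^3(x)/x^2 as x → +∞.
This is an ∞/∞ indeterminate form as x → +∞.
The polynomial denominator x^2 dominates the logarithmic numerator (any positive power of x ≫ ln^3(x) as x → ∞), so the quotient → 0.
Limit = 0.

Final answer: 0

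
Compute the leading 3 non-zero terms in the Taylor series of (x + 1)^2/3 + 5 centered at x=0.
x^2/3 + 2·x/3 + 16/3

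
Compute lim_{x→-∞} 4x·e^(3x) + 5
The product is a 0·∞ indeterminate form at x → -∞.
Rewrite the product as 4x / e^(-3x) (an ∞/∞ form) and apply L'Hôpital, or use the standard hierarchy e^(3|x|) ≫ |x| as x → -∞.
The indeterminate product → 0, so the limit = 5.

Final answer: 5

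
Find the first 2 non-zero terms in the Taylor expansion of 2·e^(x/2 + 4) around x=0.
x·e^(4) + 2·e^(4)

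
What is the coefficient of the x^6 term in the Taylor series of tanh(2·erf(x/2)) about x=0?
Expand to order 6: tanh(2·erf(x/2)) = x^5·(1/(80·√(π)) + 2/(3·π^(3/2)) + 64/(15·π^(5/2))) + x^3·(-8/(3·π^(3/2)) - 1/(6·√(π))) + 2·x/√(π) + O(x^7).
The coefficient of x^6 is 0.

Final answer: 0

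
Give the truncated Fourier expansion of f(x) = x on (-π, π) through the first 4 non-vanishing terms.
2·sin(x) - sin(2·x) + 2·sin(3·x)/3 - sin(4·x)/2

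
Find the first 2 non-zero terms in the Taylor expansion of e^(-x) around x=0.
1 - x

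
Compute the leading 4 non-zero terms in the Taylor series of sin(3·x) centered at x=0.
-243·x^7/560 + 81·x^5/40 - 9·x^3/2 + 3·x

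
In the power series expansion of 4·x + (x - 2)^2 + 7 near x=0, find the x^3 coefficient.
Expand to order 3: 4·x + (x - 2)^2 + 7 = x^2 + 11 + O(x^4).
The coefficient of x^3 is 0.

Final answer: 0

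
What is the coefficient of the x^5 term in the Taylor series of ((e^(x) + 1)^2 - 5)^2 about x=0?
Expand to order 5: ((e^(x) + 1)^2 - 5)^2 = 463·x^5/30 + 125·x^4/6 + 62·x^3/3 + 10·x^2 - 8·x + 1 + O(x^6).
The coefficient of x^5 is 463/30.

Final answer: 463/30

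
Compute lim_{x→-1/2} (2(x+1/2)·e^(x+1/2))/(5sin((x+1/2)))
Both numerator and denominator → 0 as x → -1/2; this is a 0/0 indeterminate form.
Expand each to leading order near x = -1/2: numerator ~ 2·(x + 1/2), denominator ~ 5·(x + 1/2).
The limit of the ratio is 2/5.

Final answer: 2/5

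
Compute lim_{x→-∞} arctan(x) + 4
Evaluate the dominant behaviour as x → -∞; each term tends to a finite value or vanishes.
Limit = 4 - π/2.

Final answer: 4 - π/2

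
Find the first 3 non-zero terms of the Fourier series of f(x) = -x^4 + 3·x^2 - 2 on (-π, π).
(-60 + 8·π^2)·cos(x) + (6 - 2·π^2)·cos(2·x) - π^4/5 - 2 + π^2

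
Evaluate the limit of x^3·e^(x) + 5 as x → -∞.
The product is a 0·∞ indeterminate form at x → -∞.
Rewrite the product as x^3 / e^(-x) (an ∞/∞ form) and apply L'Hôpital, or use the standard hierarchy e^(|x|) ≫ |x^3| as x → -∞.
The indeterminate product → 0, so the limit = 5.

Final answer: 5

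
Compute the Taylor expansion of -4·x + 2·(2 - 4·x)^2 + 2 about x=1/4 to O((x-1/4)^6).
3 - 20·(x - 1/4) + 32·(x - 1/4)^2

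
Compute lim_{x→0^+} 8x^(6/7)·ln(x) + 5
The product is a 0·∞ indeterminate form at x → 0⁺.
Rewrite the product as 8·ln(x) / x^(-6/7) and apply L'Hôpital, or use the standard hierarchy x^(-6/7) ≫ |ln x| as x → 0⁺.
The indeterminate product → 0, so the limit = 5.

Final answer: 5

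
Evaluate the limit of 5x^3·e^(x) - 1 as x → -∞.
The product is a 0·∞ indeterminate form at x → -∞.
Rewrite the product as 5x^3 / e^(-x) (an ∞/∞ form) and apply L'Hôpital, or use the standard hierarchy e^(|x|) ≫ |x^3| as x → -∞.
The indeterminate product → 0, so the limit = -1.

Final answer: -1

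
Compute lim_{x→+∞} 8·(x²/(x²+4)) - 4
Evaluate the dominant behaviour as x → +∞; each term tends to a finite value or vanishes.
Limit = 4.

Final answer: 4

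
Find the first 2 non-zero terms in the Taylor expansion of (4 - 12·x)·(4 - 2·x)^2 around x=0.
64 - 256·x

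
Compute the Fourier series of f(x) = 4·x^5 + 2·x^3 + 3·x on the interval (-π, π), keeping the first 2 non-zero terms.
(-156·π^2 + 8·π^4 + 942)·sin(x) + (-4·π^4 - 30 + 18·π^2)·sin(2·x)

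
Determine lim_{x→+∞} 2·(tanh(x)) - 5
Evaluate the dominant behaviour as x → +∞; each term tends to a finite value or vanishes.
Limit = -3.

Final answer: -3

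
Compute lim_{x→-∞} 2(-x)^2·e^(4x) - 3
The product is a 0·∞ indeterminate form at x → -∞.
Rewrite the product as 2(-x)^2 / e^(-4x) (an ∞/∞ form) and apply L'Hôpital, or use the standard hierarchy e^(4|x|) ≫ |(-x)^2| as x → -∞.
The indeterminate product → 0, so the limit = -3.

Final answer: -3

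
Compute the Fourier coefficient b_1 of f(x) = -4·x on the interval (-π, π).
b_1 = (1/π) ∫_{-π}^{π} f(x)·sin(1x) dx.
Evaluate the integral (use parity and integration by parts as needed): b_1 = -8.

Final answer: -8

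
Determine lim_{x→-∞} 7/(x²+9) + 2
Evaluate the dominant behaviour as x → -∞; each term tends to a finite value or vanishes.
Limit = 2.

Final answer: 2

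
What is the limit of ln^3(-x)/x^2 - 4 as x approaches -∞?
The quotient is an ∞/∞ indeterminate form as x → -∞.
Compare growth rates of the dominant terms (exponentials ≫ polynomials ≫ logarithms), or apply L'Hôpital's rule; the quotient → 0.
Adding the constant: 0 - 4 = -4. Limit = -4.

Final answer: -4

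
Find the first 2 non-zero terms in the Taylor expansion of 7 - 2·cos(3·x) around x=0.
9·x^2 + 5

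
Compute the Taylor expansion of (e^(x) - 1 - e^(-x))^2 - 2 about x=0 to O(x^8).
-x^7/1260 + 8·x^6/45 - x^5/30 + 4·x^4/3 - 2·x^3/3 + 4·x^2 - 4·x - 1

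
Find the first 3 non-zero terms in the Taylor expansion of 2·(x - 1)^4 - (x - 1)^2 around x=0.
11·x^2 - 6·x + 1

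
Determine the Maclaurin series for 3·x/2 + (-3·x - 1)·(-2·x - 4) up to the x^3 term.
6·x^2 + 31·x/2 + 4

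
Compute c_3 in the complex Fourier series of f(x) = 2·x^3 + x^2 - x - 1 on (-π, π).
Compute the real Fourier coefficients first: a_3 = -4/9, b_3 = -14/9 + 4·π^2/3.
Then c_3 = (a_3 − i·b_3)/2 = -2/9 - 2·i·π^2/3 + 7·i/9.

Final answer: -2/9 - 2·i·π^2/3 + 7·i/9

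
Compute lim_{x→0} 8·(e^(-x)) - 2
Direct substitution at x = 0 gives 6.

Final answer: 6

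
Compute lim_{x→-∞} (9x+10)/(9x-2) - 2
Evaluate the dominant behaviour as x → -∞; each term tends to a finite value or vanishes.
Limit = -1.

Final answer: -1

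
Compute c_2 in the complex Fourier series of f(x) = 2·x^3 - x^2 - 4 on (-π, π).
Compute the real Fourier coefficients first: a_2 = -1, b_2 = 3 - 2·π^2.
Then c_2 = (a_2 − i·b_2)/2 = -1/2 - 3·i/2 + i·π^2.

Final answer: -1/2 - 3·i/2 + i·π^2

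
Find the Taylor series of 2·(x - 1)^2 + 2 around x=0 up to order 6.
2·x^2 - 4·x + 4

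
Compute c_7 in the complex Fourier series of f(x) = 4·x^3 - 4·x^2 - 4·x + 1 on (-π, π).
Compute the real Fourier coefficients first: a_7 = 16/49, b_7 = -440/343 + 8·π^2/7.
Then c_7 = (a_7 − i·b_7)/2 = 8/49 - 4·i·π^2/7 + 220·i/343.

Final answer: 8/49 - 4·i·π^2/7 + 220·i/343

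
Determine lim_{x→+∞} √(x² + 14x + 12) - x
This is an ∞ − ∞ indeterminate form.
Multiply and divide by the conjugate √(x²+14x + 12) + x; the x² terms cancel, leaving (14x + 12)/(√(x²+14x + 12)+x) → 14/2 = 7.
Limit = 7.

Final answer: 7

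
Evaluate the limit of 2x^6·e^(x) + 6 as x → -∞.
The product is a 0·∞ indeterminate form at x → -∞.
Rewrite the product as 2x^6 / e^(-x) (an ∞/∞ form) and apply L'Hôpital, or use the standard hierarchy e^(|x|) ≫ |x^6| as x → -∞.
The indeterminate product → 0, so the limit = 6.

Final answer: 6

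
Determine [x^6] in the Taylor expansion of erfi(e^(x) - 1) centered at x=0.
361/(360·√(π))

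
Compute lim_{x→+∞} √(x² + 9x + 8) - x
This is an ∞ − ∞ indeterminate form.
Multiply and divide by the conjugate √(x²+9x + 8) + x; the x² terms cancel, leaving (9x + 8)/(√(x²+9x + 8)+x) → 9/2.
Limit = 9/2.

Final answer: 9/2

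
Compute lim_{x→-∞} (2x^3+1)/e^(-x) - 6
The quotient is an ∞/∞ indeterminate form as x → -∞.
Compare growth rates of the dominant terms (exponentials ≫ polynomials ≫ logarithms), or apply L'Hôpital's rule; the quotient → 0.
Adding the constant: 0 - 6 = -6. Limit = -6.

Final answer: -6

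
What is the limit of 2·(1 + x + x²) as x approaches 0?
Direct substitution at x = 0 gives 2.

Final answer: 2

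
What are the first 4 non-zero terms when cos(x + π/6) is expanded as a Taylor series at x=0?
x^3/12 - √(3)·x^2/4 - x/2 + √(3)/2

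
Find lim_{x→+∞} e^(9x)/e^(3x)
This is an ∞/∞ indeterminate form as x → +∞.
Rewrite e^(9x)/e^(3x) = e^((9−3)x) = e^(6x); the exponent coefficient is 6 > 0 so e^(6x) → ∞.
Limit = ∞.

Final answer: ∞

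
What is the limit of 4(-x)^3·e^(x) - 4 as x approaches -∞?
The product is a 0·∞ indeterminate form at x → -∞.
Rewrite the product as 4(-x)^3 / e^(-x) (an ∞/∞ form) and apply L'Hôpital, or use the standard hierarchy e^(|x|) ≫ |(-x)^3| as x → -∞.
The indeterminate product → 0, so the limit = -4.

Final answer: -4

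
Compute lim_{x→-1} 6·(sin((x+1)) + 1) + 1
Direct substitution at x = -1 gives 7.

Final answer: 7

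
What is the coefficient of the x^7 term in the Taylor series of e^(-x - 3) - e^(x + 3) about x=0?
Expand to order 7: e^(-x - 3) - e^(x + 3) = x^7·(-e^(3)/5040 - e^(-3)/5040) + x^6·(-e^(3)/720 + e^(-3)/720) + x^5·(-e^(3)/120 - e^(-3)/120) + x^4·(-e^(3)/24 + e^(-3)/24) + x^3·(-e^(3)/6 - e^(-3)/6) + x^2·(-e^(3)/2 + e^(-3)/2) + x·(-e^(3) - e^(-3)) - e^(3) + e^(-3) + O(x^8).
The coefficient of x^7 is -e^(3)/5040 - e^(-3)/5040.

Final answer: -e^(3)/5040 - e^(-3)/5040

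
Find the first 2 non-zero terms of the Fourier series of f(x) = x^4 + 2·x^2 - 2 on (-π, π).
(40 - 8·π^2)·cos(x) - 2 + 2·π^2/3 + π^4/5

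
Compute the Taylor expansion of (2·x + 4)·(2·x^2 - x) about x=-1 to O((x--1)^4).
6 - 4·(x + 1) - 6·(x + 1)^2 + 4·(x + 1)^3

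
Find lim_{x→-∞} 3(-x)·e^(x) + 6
The product is a 0·∞ indeterminate form at x → -∞.
Rewrite the product as 3(-x) / e^(-x) (an ∞/∞ form) and apply L'Hôpital, or use the standard hierarchy e^(|x|) ≫ |(-x)| as x → -∞.
The indeterminate product → 0, so the limit = 6.

Final answer: 6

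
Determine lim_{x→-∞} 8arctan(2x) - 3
Evaluate the dominant behaviour as x → -∞; each term tends to a finite value or vanishes.
Limit = -4·π - 3.

Final answer: -4·π - 3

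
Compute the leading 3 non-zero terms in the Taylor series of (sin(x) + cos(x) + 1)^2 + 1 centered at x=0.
-x^2 + 4·x + 5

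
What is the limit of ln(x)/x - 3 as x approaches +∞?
Evaluate the dominant behaviour as x → +∞; each term tends to a finite value or vanishes.
Limit = -3.

Final answer: -3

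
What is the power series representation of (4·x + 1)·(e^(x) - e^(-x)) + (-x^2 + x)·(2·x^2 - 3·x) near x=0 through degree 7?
x^7/2520 + x^6/15 + x^5/60 - 2·x^4/3 + 16·x^3/3 + 5·x^2 + 2·x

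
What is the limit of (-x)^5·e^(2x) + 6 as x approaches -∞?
The product is a 0·∞ indeterminate form at x → -∞.
Rewrite the product as (-x)^5 / e^(-2x) (an ∞/∞ form) and apply L'Hôpital, or use the standard hierarchy e^(2|x|) ≫ |(-x)^5| as x → -∞.
The indeterminate product → 0, so the limit = 6.

Final answer: 6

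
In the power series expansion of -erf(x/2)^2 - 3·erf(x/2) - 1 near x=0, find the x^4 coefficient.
Expand to order 4: -erf(x/2)^2 - 3·erf(x/2) - 1 = x^4/(6·π) + x^3/(4·√(π)) - x^2/π - 3·x/√(π) - 1 + O(x^5).
The coefficient of x^4 is 1/(6·π).

Final answer: 1/(6·π)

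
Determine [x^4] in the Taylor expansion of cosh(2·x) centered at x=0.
Expand to order 4: cosh(2·x) = 2·x^4/3 + 2·x^2 + 1 + O(x^5).
The coefficient of x^4 is 2/3.

Final answer: 2/3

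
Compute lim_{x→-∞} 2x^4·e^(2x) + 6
The product is a 0·∞ indeterminate form at x → -∞.
Rewrite the product as 2x^4 / e^(-2x) (an ∞/∞ form) and apply L'Hôpital, or use the standard hierarchy e^(2|x|) ≫ |x^4| as x → -∞.
The indeterminate product → 0, so the limit = 6.

Final answer: 6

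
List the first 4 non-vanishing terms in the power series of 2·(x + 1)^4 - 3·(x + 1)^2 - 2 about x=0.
8·x^3 + 9·x^2 + 2·x - 3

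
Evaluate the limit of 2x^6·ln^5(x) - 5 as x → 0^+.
The product is a 0·∞ indeterminate form at x → 0⁺.
Rewrite the product as 2·ln^5(x) / x^(-6) and apply L'Hôpital, or use the standard hierarchy x^(-6) ≫ |ln x|^5 as x → 0⁺.
The indeterminate product → 0, so the limit = -5.

Final answer: -5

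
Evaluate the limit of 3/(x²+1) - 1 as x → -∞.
Evaluate the dominant behaviour as x → -∞; each term tends to a finite value or vanishes.
Limit = -1.

Final answer: -1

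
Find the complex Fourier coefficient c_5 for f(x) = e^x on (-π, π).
Compute the real Fourier coefficients first: a_5 = (1 - e^(2·π))·e^(-π)/(26·π), b_5 = (-5 + 5·e^(2·π))·e^(-π)/(26·π).
Then c_5 = (a_5 − i·b_5)/2 = -e^(π)/(52·π) + e^(-π)/(52·π) - 5·i·e^(π)/(52·π) + 5·i·e^(-π)/(52·π).

Final answer: -e^(π)/(52·π) + e^(-π)/(52·π) - 5·i·e^(π)/(52·π) + 5·i·e^(-π)/(52·π)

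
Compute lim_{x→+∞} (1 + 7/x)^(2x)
As x → +∞: write (1 + 7/x)^(2x) = ((1 + 7/x)^x)^2 → (e^7)^2 = e^14.
Limit = e^(14).

Final answer: e^(14)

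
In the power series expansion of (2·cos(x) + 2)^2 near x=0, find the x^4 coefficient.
Expand to order 4: (2·cos(x) + 2)^2 = 5·x^4/3 - 8·x^2 + 16 + O(x^5).
The coefficient of x^4 is 5/3.

Final answer: 5/3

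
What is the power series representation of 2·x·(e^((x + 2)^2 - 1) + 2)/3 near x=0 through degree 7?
1847·x^7·e^(3)/135 + 212·x^6·e^(3)/15 + 115·x^5·e^(3)/9 + 88·x^4·e^(3)/9 + 6·x^3·e^(3) + 8·x^2·e^(3)/3 + x·(4/3 + 2·e^(3)/3)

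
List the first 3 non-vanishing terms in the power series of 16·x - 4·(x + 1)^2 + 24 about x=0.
-4·x^2 + 8·x + 20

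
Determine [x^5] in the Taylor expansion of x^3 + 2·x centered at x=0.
Expand to order 5: x^3 + 2·x = x^3 + 2·x + O(x^6).
The coefficient of x^5 is 0.

Final answer: 0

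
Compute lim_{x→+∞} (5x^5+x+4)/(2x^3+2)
This is an ∞/∞ indeterminate form as x → +∞.
Divide numerator and denominator by x^5 and let the lower-order terms vanish; the numerator's degree 5 exceeds the denominator's degree 3, so the quotient diverges.
Limit = ∞.

Final answer: ∞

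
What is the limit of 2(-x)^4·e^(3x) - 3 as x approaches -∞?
The product is a 0·∞ indeterminate form at x → -∞.
Rewrite the product as 2(-x)^4 / e^(-3x) (an ∞/∞ form) and apply L'Hôpital, or use the standard hierarchy e^(3|x|) ≫ |(-x)^4| as x → -∞.
The indeterminate product → 0, so the limit = -3.

Final answer: -3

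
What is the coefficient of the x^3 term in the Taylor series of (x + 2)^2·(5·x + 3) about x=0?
Expand to order 3: (x + 2)^2·(5·x + 3) = 5·x^3 + 23·x^2 + 32·x + 12 + O(x^4).
The coefficient of x^3 is 5.

Final answer: 5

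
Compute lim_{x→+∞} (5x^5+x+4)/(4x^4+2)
This is an ∞/∞ indeterminate form as x → +∞.
Divide numerator and denominator by x^5 and let the lower-order terms vanish; the numerator's degree 5 exceeds the denominator's degree 4, so the quotient diverges.
Limit = ∞.

Final answer: ∞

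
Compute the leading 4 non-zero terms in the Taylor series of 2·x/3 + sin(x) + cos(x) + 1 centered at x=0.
-x^3/6 - x^2/2 + 5·x/3 + 2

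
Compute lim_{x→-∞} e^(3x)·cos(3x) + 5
Evaluate the dominant behaviour as x → -∞; each term tends to a finite value or vanishes.
Limit = 5.

Final answer: 5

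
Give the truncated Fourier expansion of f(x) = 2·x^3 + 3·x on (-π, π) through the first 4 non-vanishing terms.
(-18 + 4·π^2)·sin(x) - 2·π^2·sin(2·x) + (10/9 + 4·π^2/3)·sin(3·x) + (-π^2 - 9/8)·sin(4·x)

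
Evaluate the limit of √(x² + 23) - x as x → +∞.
This is an ∞ − ∞ indeterminate form.
Multiply and divide by the conjugate √(x²+23) + x; the x² terms cancel, leaving 23/(√(x²+23)+x) → 0.
Limit = 0.

Final answer: 0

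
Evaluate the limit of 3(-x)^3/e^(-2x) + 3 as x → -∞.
The quotient is an ∞/∞ indeterminate form as x → -∞.
Compare growth rates of the dominant terms (exponentials ≫ polynomials ≫ logarithms), or apply L'Hôpital's rule; the quotient → 0.
Adding the constant: 0 + 3 = 3. Limit = 3.

Final answer: 3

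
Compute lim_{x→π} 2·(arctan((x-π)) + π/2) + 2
Direct substitution at x = π gives 2 + π.

Final answer: 2 + π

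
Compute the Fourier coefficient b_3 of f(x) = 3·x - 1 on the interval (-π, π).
b_3 = (1/π) ∫_{-π}^{π} f(x)·sin(3x) dx.
Evaluate the integral (use parity and integration by parts as needed): b_3 = 2.

Final answer: 2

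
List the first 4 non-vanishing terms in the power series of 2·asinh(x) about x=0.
-5·x^7/56 + 3·x^5/20 - x^3/3 + 2·x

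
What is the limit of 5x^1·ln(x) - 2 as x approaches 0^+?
The product is a 0·∞ indeterminate form at x → 0⁺.
Rewrite the product as 5·ln(x) / x^(-1) and apply L'Hôpital, or use the standard hierarchy x^(-1) ≫ |ln x| as x → 0⁺.
The indeterminate product → 0, so the limit = -2.

Final answer: -2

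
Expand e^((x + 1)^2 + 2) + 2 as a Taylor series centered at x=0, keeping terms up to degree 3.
10·x^3·e^(3)/3 + 3·x^2·e^(3) + 2·x·e^(3) + 2 + e^(3)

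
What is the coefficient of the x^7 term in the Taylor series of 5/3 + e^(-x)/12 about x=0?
Expand to order 7: 5/3 + e^(-x)/12 = -x^7/60480 + x^6/8640 - x^5/1440 + x^4/288 - x^3/72 + x^2/24 - x/12 + 7/4 + O(x^8).
The coefficient of x^7 is -1/60480.

Final answer: -1/60480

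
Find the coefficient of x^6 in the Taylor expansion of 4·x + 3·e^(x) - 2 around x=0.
Expand to order 6: 4·x + 3·e^(x) - 2 = x^6/240 + x^5/40 + x^4/8 + x^3/2 + 3·x^2/2 + 7·x + 1 + O(x^7).
The coefficient of x^6 is 1/240.

Final answer: 1/240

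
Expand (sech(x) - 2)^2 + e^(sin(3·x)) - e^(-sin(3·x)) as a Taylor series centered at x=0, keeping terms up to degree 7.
243·x^7/5 - 7·x^6/180 - 162·x^5/5 - x^4/6 + x^2 + 6·x + 1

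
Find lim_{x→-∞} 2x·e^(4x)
This is a 0·∞ indeterminate form at x → -∞.
Rewrite the product as 2x / e^(-4x) (an ∞/∞ form) and apply L'Hôpital, or use the standard hierarchy e^(4|x|) ≫ |x| as x → -∞.
The indeterminate product → 0, so the limit = 0.

Final answer: 0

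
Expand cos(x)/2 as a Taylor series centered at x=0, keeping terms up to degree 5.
x^4/48 - x^2/4 + 1/2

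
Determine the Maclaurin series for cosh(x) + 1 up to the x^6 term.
x^6/720 + x^4/24 + x^2/2 + 2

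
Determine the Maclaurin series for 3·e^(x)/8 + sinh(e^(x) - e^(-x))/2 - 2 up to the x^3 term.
43·x^3/48 + 3·x^2/16 + 11·x/8 - 13/8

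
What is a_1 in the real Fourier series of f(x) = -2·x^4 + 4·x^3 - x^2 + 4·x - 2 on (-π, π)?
a_1 = (1/π) ∫_{-π}^{π} f(x)·cos(1x) dx.
Evaluate the integral (use parity and integration by parts as needed): a_1 = -92 + 16·π^2.

Final answer: -92 + 16·π^2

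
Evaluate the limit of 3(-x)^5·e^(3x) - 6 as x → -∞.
The product is a 0·∞ indeterminate form at x → -∞.
Rewrite the product as 3(-x)^5 / e^(-3x) (an ∞/∞ form) and apply L'Hôpital, or use the standard hierarchy e^(3|x|) ≫ |(-x)^5| as x → -∞.
The indeterminate product → 0, so the limit = -6.

Final answer: -6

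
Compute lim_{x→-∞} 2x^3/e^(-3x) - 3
The quotient is an ∞/∞ indeterminate form as x → -∞.
Compare growth rates of the dominant terms (exponentials ≫ polynomials ≫ logarithms), or apply L'Hôpital's rule; the quotient → 0.
Adding the constant: 0 - 3 = -3. Limit = -3.

Final answer: -3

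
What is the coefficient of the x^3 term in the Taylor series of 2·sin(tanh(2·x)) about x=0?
Expand to order 3: 2·sin(tanh(2·x)) = -8·x^3 + 4·x + O(x^4).
The coefficient of x^3 is -8.

Final answer: -8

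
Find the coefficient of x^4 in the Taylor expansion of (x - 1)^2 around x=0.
Expand to order 4: (x - 1)^2 = x^2 - 2·x + 1 + O(x^5).
The coefficient of x^4 is 0.

Final answer: 0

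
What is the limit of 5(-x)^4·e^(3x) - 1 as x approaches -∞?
The product is a 0·∞ indeterminate form at x → -∞.
Rewrite the product as 5(-x)^4 / e^(-3x) (an ∞/∞ form) and apply L'Hôpital, or use the standard hierarchy e^(3|x|) ≫ |(-x)^4| as x → -∞.
The indeterminate product → 0, so the limit = -1.

Final answer: -1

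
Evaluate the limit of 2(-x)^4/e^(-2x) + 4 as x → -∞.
The quotient is an ∞/∞ indeterminate form as x → -∞.
Compare growth rates of the dominant terms (exponentials ≫ polynomials ≫ logarithms), or apply L'Hôpital's rule; the quotient → 0.
Adding the constant: 0 + 4 = 4. Limit = 4.

Final answer: 4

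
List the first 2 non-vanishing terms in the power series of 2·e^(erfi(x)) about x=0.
4·x/√(π) + 2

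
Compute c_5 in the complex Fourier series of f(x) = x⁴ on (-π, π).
Compute the real Fourier coefficients first: a_5 = 48/625 - 8·π^2/25, b_5 = 0.
Then c_5 = (a_5 − i·b_5)/2 = 24/625 - 4·π^2/25.

Final answer: 24/625 - 4·π^2/25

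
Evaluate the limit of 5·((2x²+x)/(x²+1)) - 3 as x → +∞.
Evaluate the dominant behaviour as x → +∞; each term tends to a finite value or vanishes.
Limit = 7.

Final answer: 7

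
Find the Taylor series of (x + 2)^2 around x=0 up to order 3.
x^2 + 4·x + 4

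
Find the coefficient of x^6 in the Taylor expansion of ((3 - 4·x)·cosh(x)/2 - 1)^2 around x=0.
Expand to order 6: ((3 - 4·x)·cosh(x)/2 - 1)^2 = 343·x^6/240 - 11·x^5/6 + 37·x^4/8 - 4·x^3 + 19·x^2/4 - 2·x + 1/4 + O(x^7).
The coefficient of x^6 is 343/240.

Final answer: 343/240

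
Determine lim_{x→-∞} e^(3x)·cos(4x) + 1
Evaluate the dominant behaviour as x → -∞; each term tends to a finite value or vanishes.
Limit = 1.

Final answer: 1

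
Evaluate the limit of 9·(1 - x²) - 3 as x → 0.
Direct substitution at x = 0 gives 6.

Final answer: 6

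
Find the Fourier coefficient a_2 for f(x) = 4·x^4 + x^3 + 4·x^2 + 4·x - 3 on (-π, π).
a_2 = (1/π) ∫_{-π}^{π} f(x)·cos(2x) dx.
Evaluate the integral (use parity and integration by parts as needed): a_2 = -8 + 8·π^2.

Final answer: -8 + 8·π^2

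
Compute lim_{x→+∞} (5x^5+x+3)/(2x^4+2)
This is an ∞/∞ indeterminate form as x → +∞.
Divide numerator and denominator by x^5 and let the lower-order terms vanish; the numerator's degree 5 exceeds the denominator's degree 4, so the quotient diverges.
Limit = ∞.

Final answer: ∞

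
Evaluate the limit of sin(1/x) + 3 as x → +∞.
Evaluate the dominant behaviour as x → +∞; each term tends to a finite value or vanishes.
Limit = 3.

Final answer: 3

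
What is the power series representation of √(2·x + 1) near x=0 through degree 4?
-5·x^4/8 + x^3/2 - x^2/2 + x + 1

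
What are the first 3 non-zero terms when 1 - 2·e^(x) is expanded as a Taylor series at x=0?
-x^2 - 2·x - 1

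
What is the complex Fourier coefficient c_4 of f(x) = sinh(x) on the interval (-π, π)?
Compute the real Fourier coefficients first: a_4 = 0, b_4 = -8·sinh(π)/(17·π).
Then c_4 = (a_4 − i·b_4)/2 = 4·i·sinh(π)/(17·π).

Final answer: 4·i·sinh(π)/(17·π)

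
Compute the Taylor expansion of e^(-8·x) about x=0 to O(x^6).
-4096·x^5/15 + 512·x^4/3 - 256·x^3/3 + 32·x^2 - 8·x + 1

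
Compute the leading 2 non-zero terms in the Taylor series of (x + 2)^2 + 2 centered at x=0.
4·x + 6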